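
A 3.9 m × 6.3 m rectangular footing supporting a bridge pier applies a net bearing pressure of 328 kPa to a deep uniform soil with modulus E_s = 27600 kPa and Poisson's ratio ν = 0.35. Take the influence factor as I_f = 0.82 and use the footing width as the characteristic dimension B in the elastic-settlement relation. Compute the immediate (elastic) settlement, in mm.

Immediate (elastic) settlement: S_e = q·B·(1−ν²)/E_s · I_f.
S_e = 328 × 3.9 × (1 − 0.35²) / 27600 × 0.82
    = 328 × 3.9 × 0.8775 / 27600 × 0.82
    = 0.03335 m = 33.35 mm

S_e ≈ 33.3 mm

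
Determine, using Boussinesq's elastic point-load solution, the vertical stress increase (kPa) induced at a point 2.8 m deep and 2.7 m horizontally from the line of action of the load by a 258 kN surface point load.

Δσ_z ≈ 3.04 kPa

Boussinesq vertical stress below a point load on an elastic half-space:
Δσ_z = 3P/(2πz²) · [1 + (r/z)²]^(−5/2)
r/z = 2.7/2.8 = 0.96429; [1+(r/z)²]^(−5/2) = 0.19328.
Δσ_z = 3×258/(2π×2.8²) × 0.19328 = 15.712 × 0.19328 = 3.037 kPa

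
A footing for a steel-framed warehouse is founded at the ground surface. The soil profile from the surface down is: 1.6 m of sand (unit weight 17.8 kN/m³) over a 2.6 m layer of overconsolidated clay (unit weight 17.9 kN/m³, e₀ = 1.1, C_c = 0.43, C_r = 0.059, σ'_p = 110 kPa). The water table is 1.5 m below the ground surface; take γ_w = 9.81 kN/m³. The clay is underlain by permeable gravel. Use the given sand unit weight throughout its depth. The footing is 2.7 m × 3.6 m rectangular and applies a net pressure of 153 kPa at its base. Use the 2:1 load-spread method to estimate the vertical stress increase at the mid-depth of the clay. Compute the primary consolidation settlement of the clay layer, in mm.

Mid-depth of clay below the ground surface: z = 1.6 + 2.6/2 = 2.9 m.
Total vertical stress at mid-clay: σ_v = 17.8×1.6 + 17.9×1.3 = 51.75 kPa.
Pore pressure: u = 9.81×(2.9 − 1.5) = 13.734 kPa.
Initial effective stress: σ'_0 = σ_v − u = 51.75 − 13.734 = 38.016 kPa.
Stress increase at mid-clay by the 2:1 spreading method:
Δσ = qBL/((B+z)(L+z)) = 153×2.7×3.6/((2.7+2.9)(3.6+2.9)) = 40.856 kPa
Final effective stress: σ'_f = 38.016 + 40.856 = 78.872 kPa.
σ'_f = 78.872 ≤ σ'_p = 110 kPa, so the clay remains overconsolidated and only the recompression index applies:
S_c = C_r·H/(1+e₀)·log₁₀(σ'_f/σ'_0) = 0.059×2.6/2.1×log₁₀(78.872/38.016)
    = 0.073048 × 0.31696 = 0.02315 m

S_c ≈ 23.2 mm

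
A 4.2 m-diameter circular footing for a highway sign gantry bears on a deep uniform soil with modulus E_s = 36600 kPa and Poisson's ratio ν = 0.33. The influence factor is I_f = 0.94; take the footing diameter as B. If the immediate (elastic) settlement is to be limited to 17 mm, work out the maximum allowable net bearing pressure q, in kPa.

S_e = q·B·(1−ν²)/E_s · I_f  ⇒  q = S_e·E_s / (B·(1−ν²)·I_f).
q = 0.017 × 36600 / (4.2 × 0.8911 × 0.94) = 176.9 kPa

q ≈ 177 kPa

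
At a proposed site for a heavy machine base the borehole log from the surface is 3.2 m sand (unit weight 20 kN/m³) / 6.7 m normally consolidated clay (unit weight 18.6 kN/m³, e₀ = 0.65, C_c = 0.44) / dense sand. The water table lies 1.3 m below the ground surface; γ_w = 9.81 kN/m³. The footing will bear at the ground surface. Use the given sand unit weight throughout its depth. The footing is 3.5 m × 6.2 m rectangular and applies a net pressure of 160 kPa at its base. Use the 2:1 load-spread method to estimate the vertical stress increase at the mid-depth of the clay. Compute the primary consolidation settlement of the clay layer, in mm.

Mid-depth of clay below the ground surface: z = 3.2 + 6.7/2 = 6.55 m.
Total vertical stress at mid-clay: σ_v = 20×3.2 + 18.6×3.35 = 126.31 kPa.
Pore pressure: u = 9.81×(6.55 − 1.3) = 51.503 kPa.
Initial effective stress: σ'_0 = σ_v − u = 126.31 − 51.503 = 74.807 kPa.
Stress increase at mid-clay by the 2:1 spreading method:
Δσ = qBL/((B+z)(L+z)) = 160×3.5×6.2/((3.5+6.55)(6.2+6.55)) = 27.096 kPa
Final effective stress: σ'_f = σ'_0 + Δσ = 74.807 + 27.096 = 101.9 kPa.
Normally consolidated clay, so the full stress increment lies on the virgin compression line:
S_c = C_c·H/(1+e₀)·log₁₀(σ'_f/σ'_0) = 0.44×6.7/(1+0.65)×log₁₀(101.9/74.807)
    = 1.7867 × 0.13423 = 0.2398 m

S_c ≈ 240 mm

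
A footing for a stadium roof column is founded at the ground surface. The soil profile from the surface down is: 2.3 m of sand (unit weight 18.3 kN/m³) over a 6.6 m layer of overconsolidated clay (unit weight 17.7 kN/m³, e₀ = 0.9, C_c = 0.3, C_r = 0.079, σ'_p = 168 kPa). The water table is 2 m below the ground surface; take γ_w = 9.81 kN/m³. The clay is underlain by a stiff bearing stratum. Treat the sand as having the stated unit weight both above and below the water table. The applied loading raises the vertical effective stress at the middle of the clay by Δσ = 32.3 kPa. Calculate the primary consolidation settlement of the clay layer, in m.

S_c ≈ 0.048 m

Mid-depth of clay below the ground surface: z = 2.3 + 6.6/2 = 5.6 m.
Total vertical stress at mid-clay: σ_v = 18.3×2.3 + 17.7×3.3 = 100.5 kPa.
Pore pressure: u = 9.81×(5.6 − 2) = 35.316 kPa.
Initial effective stress: σ'_0 = σ_v − u = 100.5 − 35.316 = 65.184 kPa.
Final effective stress: σ'_f = 65.184 + 32.3 = 97.484 kPa.
σ'_f = 97.484 ≤ σ'_p = 168 kPa, so the clay remains overconsolidated and only the recompression index applies:
S_c = C_r·H/(1+e₀)·log₁₀(σ'_f/σ'_0) = 0.079×6.6/1.9×log₁₀(97.484/65.184)
    = 0.27442 × 0.17479 = 0.04797 m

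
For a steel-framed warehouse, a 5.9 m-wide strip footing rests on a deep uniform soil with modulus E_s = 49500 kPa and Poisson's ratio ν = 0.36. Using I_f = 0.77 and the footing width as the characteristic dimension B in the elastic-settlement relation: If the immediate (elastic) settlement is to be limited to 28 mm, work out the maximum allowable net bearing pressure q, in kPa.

q ≈ 351 kPa

S_e = q·B·(1−ν²)/E_s · I_f  ⇒  q = S_e·E_s / (B·(1−ν²)·I_f).
q = 0.028 × 49500 / (5.9 × 0.8704 × 0.77) = 350.5 kPa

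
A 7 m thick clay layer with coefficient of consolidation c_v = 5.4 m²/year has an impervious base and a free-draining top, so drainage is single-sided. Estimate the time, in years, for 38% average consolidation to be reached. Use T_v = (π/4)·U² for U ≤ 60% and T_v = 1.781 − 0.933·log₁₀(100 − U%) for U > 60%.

t ≈ 1.03 years

Drainage path length: H_d = H = 7 m (single drainage).
U ≤ 60%: T_v = (π/4)·U² = (π/4)×0.38² = 0.11341.
t = T_v·H_d²/c_v = 0.11341×7²/5.4 = 1.029 years.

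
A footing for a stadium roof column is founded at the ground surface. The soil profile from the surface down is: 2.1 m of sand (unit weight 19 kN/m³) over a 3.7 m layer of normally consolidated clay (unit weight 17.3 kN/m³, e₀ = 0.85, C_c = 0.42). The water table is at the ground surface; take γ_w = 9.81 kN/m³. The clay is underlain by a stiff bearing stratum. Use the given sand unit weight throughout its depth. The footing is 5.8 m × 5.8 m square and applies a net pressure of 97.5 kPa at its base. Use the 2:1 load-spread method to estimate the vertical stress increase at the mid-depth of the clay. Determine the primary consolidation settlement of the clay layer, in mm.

S_c ≈ 260 mm

Mid-depth of clay below the ground surface: z = 2.1 + 3.7/2 = 3.95 m.
Total vertical stress at mid-clay: σ_v = 19×2.1 + 17.3×1.85 = 71.905 kPa.
Pore pressure: u = 9.81×(3.95 − 0) = 38.75 kPa.
Initial effective stress: σ'_0 = σ_v − u = 71.905 − 38.75 = 33.155 kPa.
Stress increase at mid-clay by the 2:1 spreading method:
Δσ = qBL/((B+z)(L+z)) = 97.5×5.8×5.8/((5.8+3.95)(5.8+3.95)) = 34.503 kPa
Final effective stress: σ'_f = σ'_0 + Δσ = 33.155 + 34.503 = 67.658 kPa.
Normally consolidated clay, so the full stress increment lies on the virgin compression line:
S_c = C_c·H/(1+e₀)·log₁₀(σ'_f/σ'_0) = 0.42×3.7/(1+0.85)×log₁₀(67.658/33.155)
    = 0.84 × 0.30977 = 0.2602 m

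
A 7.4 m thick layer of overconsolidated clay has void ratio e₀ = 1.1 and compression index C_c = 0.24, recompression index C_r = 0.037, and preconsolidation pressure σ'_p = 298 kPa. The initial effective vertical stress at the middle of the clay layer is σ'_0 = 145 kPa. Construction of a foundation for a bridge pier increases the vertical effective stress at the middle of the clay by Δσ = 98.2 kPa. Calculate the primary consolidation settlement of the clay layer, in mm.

S_c ≈ 29.3 mm

Final effective stress: σ'_f = 145 + 98.2 = 243.2 kPa.
σ'_f = 243.2 ≤ σ'_p = 298 kPa, so the clay remains overconsolidated and only the recompression index applies:
S_c = C_r·H/(1+e₀)·log₁₀(σ'_f/σ'_0) = 0.037×7.4/2.1×log₁₀(243.2/145)
    = 0.13038 × 0.2246 = 0.02928 m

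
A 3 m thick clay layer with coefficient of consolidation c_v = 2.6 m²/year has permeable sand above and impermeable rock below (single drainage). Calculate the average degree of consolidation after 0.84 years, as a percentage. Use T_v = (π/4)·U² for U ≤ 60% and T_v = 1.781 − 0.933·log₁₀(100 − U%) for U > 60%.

U ≈ 55.6 %

Drainage path length: H_d = H = 3 m (single drainage).
T_v = c_v·t/H_d² = 2.6×0.84/3² = 0.24267.
T_v = 0.24267 corresponds to the U ≤ 60% branch:
U = √(4T_v/π) = 0.5559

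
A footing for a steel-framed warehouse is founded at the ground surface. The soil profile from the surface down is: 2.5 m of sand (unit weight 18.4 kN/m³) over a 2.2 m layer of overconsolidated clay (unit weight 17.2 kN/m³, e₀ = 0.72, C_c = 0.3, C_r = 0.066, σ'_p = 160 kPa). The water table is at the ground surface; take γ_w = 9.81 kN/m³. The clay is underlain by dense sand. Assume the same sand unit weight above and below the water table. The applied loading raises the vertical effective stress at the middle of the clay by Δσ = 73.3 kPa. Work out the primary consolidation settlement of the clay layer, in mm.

S_c ≈ 45.7 mm

Mid-depth of clay below the ground surface: z = 2.5 + 2.2/2 = 3.6 m.
Total vertical stress at mid-clay: σ_v = 18.4×2.5 + 17.2×1.1 = 64.92 kPa.
Pore pressure: u = 9.81×(3.6 − 0) = 35.316 kPa.
Initial effective stress: σ'_0 = σ_v − u = 64.92 − 35.316 = 29.604 kPa.
Final effective stress: σ'_f = 29.604 + 73.3 = 102.9 kPa.
σ'_f = 102.9 ≤ σ'_p = 160 kPa, so the clay remains overconsolidated and only the recompression index applies:
S_c = C_r·H/(1+e₀)·log₁₀(σ'_f/σ'_0) = 0.066×2.2/1.72×log₁₀(102.9/29.604)
    = 0.084421 × 0.54106 = 0.04568 m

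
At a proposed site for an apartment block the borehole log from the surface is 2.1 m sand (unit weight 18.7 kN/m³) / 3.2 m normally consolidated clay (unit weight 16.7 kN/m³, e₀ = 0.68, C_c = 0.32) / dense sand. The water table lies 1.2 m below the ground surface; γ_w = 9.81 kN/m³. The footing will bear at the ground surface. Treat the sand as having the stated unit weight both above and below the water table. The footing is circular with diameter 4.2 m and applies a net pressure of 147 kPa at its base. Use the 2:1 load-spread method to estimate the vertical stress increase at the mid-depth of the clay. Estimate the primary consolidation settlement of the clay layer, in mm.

S_c ≈ 184 mm

Mid-depth of clay below the ground surface: z = 2.1 + 3.2/2 = 3.7 m.
Total vertical stress at mid-clay: σ_v = 18.7×2.1 + 16.7×1.6 = 65.99 kPa.
Pore pressure: u = 9.81×(3.7 − 1.2) = 24.525 kPa.
Initial effective stress: σ'_0 = σ_v − u = 65.99 − 24.525 = 41.465 kPa.
Stress increase at mid-clay by the 2:1 spreading method:
Δσ ≈ qD²/(D+z)² = 147×4.2²/(4.2+3.7)² = 41.549 kPa
Final effective stress: σ'_f = σ'_0 + Δσ = 41.465 + 41.549 = 83.014 kPa.
Normally consolidated clay, so the full stress increment lies on the virgin compression line:
S_c = C_c·H/(1+e₀)·log₁₀(σ'_f/σ'_0) = 0.32×3.2/(1+0.68)×log₁₀(83.014/41.465)
    = 0.60952 × 0.30147 = 0.1838 m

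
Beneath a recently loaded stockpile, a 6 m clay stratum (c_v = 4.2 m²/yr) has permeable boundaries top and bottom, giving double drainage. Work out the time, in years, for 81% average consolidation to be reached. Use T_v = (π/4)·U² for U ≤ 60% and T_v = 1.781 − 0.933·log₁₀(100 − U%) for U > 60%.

Drainage path length: H_d = H/2 = 3 m (double drainage).
U > 60%: T_v = 1.781 − 0.933·log₁₀(100 − 81) = 0.58792.
t = T_v·H_d²/c_v = 0.58792×3²/4.2 = 1.26 years.

t ≈ 1.26 years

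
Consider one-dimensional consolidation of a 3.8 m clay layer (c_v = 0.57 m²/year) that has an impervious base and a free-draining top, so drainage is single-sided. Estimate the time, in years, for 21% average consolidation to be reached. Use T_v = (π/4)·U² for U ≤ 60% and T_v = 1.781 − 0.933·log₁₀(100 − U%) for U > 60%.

t ≈ 0.877 years

Drainage path length: H_d = H = 3.8 m (single drainage).
U ≤ 60%: T_v = (π/4)·U² = (π/4)×0.21² = 0.034636.
t = T_v·H_d²/c_v = 0.034636×3.8²/0.57 = 0.8774 years.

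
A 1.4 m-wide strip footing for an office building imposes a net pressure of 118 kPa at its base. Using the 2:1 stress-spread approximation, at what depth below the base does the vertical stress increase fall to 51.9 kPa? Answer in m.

z ≈ 1.78 m

2:1 spreading — at depth z the loaded area has grown by z in each plan dimension:
qB/(B+z) = Δσ_z ⇒ z = qB/Δσ_z − B = 118×1.4/51.9 − 1.4 = 1.783 m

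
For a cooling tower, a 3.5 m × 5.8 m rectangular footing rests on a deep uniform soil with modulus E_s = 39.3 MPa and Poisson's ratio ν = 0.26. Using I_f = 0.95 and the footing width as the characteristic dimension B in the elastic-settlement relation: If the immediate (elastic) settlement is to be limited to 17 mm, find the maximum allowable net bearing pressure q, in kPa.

q ≈ 216 kPa

E_s = 39.3 MPa = 39300 kPa.
S_e = q·B·(1−ν²)/E_s · I_f  ⇒  q = S_e·E_s / (B·(1−ν²)·I_f).
q = 0.017 × 39300 / (3.5 × 0.9324 × 0.95) = 215.5 kPa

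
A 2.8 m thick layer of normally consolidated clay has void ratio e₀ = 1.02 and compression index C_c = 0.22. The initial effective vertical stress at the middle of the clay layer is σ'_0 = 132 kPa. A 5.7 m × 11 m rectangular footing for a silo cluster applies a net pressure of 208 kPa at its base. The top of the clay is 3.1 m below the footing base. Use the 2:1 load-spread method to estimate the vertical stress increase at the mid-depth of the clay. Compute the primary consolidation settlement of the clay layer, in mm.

S_c ≈ 64.3 mm

Mid-depth of clay below the footing base: z = 3.1 + 2.8/2 = 4.5 m.
Stress increase at mid-clay by the 2:1 spreading method:
Δσ = qBL/((B+z)(L+z)) = 208×5.7×11/((5.7+4.5)(11+4.5)) = 82.49 kPa
Final effective stress: σ'_f = σ'_0 + Δσ = 132 + 82.49 = 214.49 kPa.
Normally consolidated clay, so the full stress increment lies on the virgin compression line:
S_c = C_c·H/(1+e₀)·log₁₀(σ'_f/σ'_0) = 0.22×2.8/(1+1.02)×log₁₀(214.49/132)
    = 0.30495 × 0.21083 = 0.06429 m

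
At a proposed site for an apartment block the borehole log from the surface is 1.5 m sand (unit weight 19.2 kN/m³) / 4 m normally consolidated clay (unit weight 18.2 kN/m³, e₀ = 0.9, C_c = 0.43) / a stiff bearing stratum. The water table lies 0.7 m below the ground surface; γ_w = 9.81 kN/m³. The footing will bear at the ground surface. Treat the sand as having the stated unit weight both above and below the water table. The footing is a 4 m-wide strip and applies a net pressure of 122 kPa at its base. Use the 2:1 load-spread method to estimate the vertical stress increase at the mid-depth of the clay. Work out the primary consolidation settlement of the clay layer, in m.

Mid-depth of clay below the ground surface: z = 1.5 + 4/2 = 3.5 m.
Total vertical stress at mid-clay: σ_v = 19.2×1.5 + 18.2×2 = 65.2 kPa.
Pore pressure: u = 9.81×(3.5 − 0.7) = 27.468 kPa.
Initial effective stress: σ'_0 = σ_v − u = 65.2 − 27.468 = 37.732 kPa.
Stress increase at mid-clay by the 2:1 spreading method:
Δσ = qB/(B+z) = 122×4/(4+3.5) = 65.067 kPa
Final effective stress: σ'_f = σ'_0 + Δσ = 37.732 + 65.067 = 102.8 kPa.
Normally consolidated clay, so the full stress increment lies on the virgin compression line:
S_c = C_c·H/(1+e₀)·log₁₀(σ'_f/σ'_0) = 0.43×4/(1+0.9)×log₁₀(102.8/37.732)
    = 0.90526 × 0.43528 = 0.394 m

S_c ≈ 0.394 m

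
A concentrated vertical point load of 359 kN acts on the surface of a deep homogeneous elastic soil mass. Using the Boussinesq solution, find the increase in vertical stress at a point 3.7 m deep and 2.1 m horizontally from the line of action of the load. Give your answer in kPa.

Boussinesq vertical stress below a point load on an elastic half-space:
Δσ_z = 3P/(2πz²) · [1 + (r/z)²]^(−5/2)
r/z = 2.1/3.7 = 0.56757; [1+(r/z)²]^(−5/2) = 0.49752.
Δσ_z = 3×359/(2π×3.7²) × 0.49752 = 12.521 × 0.49752 = 6.229 kPa

Δσ_z ≈ 6.23 kPa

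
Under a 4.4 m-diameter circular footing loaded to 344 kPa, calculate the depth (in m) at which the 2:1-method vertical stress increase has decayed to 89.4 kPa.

z ≈ 4.23 m

2:1 spreading — at depth z the loaded area has grown by z in each plan dimension:
qD²/(D+z)² = Δσ_z ⇒ z = D(√(q/Δσ_z) − 1) = 4.4×(√(344/89.4) − 1) = 4.231 m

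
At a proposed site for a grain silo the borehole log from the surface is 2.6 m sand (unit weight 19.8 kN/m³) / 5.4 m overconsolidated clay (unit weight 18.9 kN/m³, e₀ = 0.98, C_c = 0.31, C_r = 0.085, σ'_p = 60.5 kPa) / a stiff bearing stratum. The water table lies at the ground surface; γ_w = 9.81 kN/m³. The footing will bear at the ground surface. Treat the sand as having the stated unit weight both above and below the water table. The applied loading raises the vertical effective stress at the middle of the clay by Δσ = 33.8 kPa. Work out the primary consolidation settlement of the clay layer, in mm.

Mid-depth of clay below the ground surface: z = 2.6 + 5.4/2 = 5.3 m.
Total vertical stress at mid-clay: σ_v = 19.8×2.6 + 18.9×2.7 = 102.51 kPa.
Pore pressure: u = 9.81×(5.3 − 0) = 51.993 kPa.
Initial effective stress: σ'_0 = σ_v − u = 102.51 − 51.993 = 50.517 kPa.
Final effective stress: σ'_f = 50.517 + 33.8 = 84.317 kPa.
σ'_f = 84.317 > σ'_p = 60.5 kPa, so the stress path crosses the preconsolidation pressure — recompression up to σ'_p, then virgin compression beyond:
S_c = H/(1+e₀)·[C_r·log₁₀(σ'_p/σ'_0) + C_c·log₁₀(σ'_f/σ'_p)]
    = 5.4/1.98 × [0.085×log₁₀(60.5/50.517) + 0.31×log₁₀(84.317/60.5)]
    = 2.7273 × [0.006657 + 0.04469] = 0.14 m

S_c ≈ 140 mm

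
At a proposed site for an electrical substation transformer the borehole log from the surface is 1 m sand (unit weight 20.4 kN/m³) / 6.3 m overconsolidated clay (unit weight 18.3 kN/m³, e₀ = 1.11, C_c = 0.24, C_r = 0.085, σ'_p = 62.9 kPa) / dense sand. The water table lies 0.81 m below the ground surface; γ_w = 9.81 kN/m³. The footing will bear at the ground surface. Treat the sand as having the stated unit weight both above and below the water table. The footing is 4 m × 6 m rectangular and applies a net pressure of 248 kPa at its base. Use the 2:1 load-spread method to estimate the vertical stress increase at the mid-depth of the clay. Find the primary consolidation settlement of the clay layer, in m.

S_c ≈ 0.23 m

Mid-depth of clay below the ground surface: z = 1 + 6.3/2 = 4.15 m.
Total vertical stress at mid-clay: σ_v = 20.4×1 + 18.3×3.15 = 78.045 kPa.
Pore pressure: u = 9.81×(4.15 − 0.81) = 32.765 kPa.
Initial effective stress: σ'_0 = σ_v − u = 78.045 − 32.765 = 45.28 kPa.
Stress increase at mid-clay by the 2:1 spreading method:
Δσ = qBL/((B+z)(L+z)) = 248×4×6/((4+4.15)(6+4.15)) = 71.951 kPa
Final effective stress: σ'_f = 45.28 + 71.951 = 117.23 kPa.
σ'_f = 117.23 > σ'_p = 62.9 kPa, so the stress path crosses the preconsolidation pressure — recompression up to σ'_p, then virgin compression beyond:
S_c = H/(1+e₀)·[C_r·log₁₀(σ'_p/σ'_0) + C_c·log₁₀(σ'_f/σ'_p)]
    = 6.3/2.11 × [0.085×log₁₀(62.9/45.28) + 0.24×log₁₀(117.23/62.9)]
    = 2.9858 × [0.012133 + 0.064893] = 0.23 m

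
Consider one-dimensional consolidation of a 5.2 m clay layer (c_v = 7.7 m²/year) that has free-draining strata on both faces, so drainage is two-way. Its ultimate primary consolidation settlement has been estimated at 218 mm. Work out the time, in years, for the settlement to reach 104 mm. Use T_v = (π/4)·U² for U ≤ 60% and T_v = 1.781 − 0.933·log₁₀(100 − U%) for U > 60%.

t ≈ 0.157 years

Drainage path length: H_d = H/2 = 2.6 m (double drainage).
U = S(t)/S_ult = 104/218 = 0.4771.
U ≤ 60%: T_v = (π/4)·U² = (π/4)×0.47706² = 0.17875.
t = T_v·H_d²/c_v = 0.17875×2.6²/7.7 = 0.1569 years.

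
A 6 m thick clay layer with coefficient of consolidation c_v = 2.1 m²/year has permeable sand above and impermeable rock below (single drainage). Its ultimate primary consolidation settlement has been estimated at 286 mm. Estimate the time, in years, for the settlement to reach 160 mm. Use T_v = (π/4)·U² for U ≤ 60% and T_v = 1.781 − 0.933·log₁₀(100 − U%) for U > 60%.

t ≈ 4.21 years

Drainage path length: H_d = H = 6 m (single drainage).
U = S(t)/S_ult = 160/286 = 0.5594.
U ≤ 60%: T_v = (π/4)·U² = (π/4)×0.55944² = 0.24581.
t = T_v·H_d²/c_v = 0.24581×6²/2.1 = 4.214 years.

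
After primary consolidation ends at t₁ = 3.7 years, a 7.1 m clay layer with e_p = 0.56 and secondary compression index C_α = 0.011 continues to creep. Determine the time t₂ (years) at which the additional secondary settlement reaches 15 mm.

t₂ ≈ 7.38 years

S_s = C_α·H/(1+e_p)·log₁₀(t₂/t₁) ⇒ log₁₀(t₂/t₁) = S_s·(1+e_p)/(C_α·H).
log₁₀(t₂/t₁) = 0.015 × (1+0.56) / (0.011×7.1) = 0.2996
t₂ = t₁ × 10^0.2996 = 3.7 × 1.993 = 7.376 years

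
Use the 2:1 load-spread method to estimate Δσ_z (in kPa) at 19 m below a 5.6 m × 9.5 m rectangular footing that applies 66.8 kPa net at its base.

Δσ_z ≈ 5.07 kPa

By the 2:1 method the load spreads at 1 horizontal : 2 vertical, so at depth z the loaded area has grown by z in each plan dimension:
Δσ = qBL/((B+z)(L+z)) = 66.8×5.6×9.5/((5.6+19)(9.5+19)) = 5.0688 kPa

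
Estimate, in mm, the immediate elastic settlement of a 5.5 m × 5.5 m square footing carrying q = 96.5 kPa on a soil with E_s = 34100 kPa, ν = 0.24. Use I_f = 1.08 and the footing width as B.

Immediate (elastic) settlement: S_e = q·B·(1−ν²)/E_s · I_f.
S_e = 96.5 × 5.5 × (1 − 0.24²) / 34100 × 1.08
    = 96.5 × 5.5 × 0.9424 / 34100 × 1.08
    = 0.01584 m = 15.84 mm

S_e ≈ 15.8 mm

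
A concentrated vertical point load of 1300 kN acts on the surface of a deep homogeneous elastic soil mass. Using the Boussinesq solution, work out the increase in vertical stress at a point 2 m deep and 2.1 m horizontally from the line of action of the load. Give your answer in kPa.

Δσ_z ≈ 24.2 kPa

Boussinesq vertical stress below a point load on an elastic half-space:
Δσ_z = 3P/(2πz²) · [1 + (r/z)²]^(−5/2)
r/z = 2.1/2 = 1.05; [1+(r/z)²]^(−5/2) = 0.15601.
Δσ_z = 3×1300/(2π×2²) × 0.15601 = 155.18 × 0.15601 = 24.21 kPa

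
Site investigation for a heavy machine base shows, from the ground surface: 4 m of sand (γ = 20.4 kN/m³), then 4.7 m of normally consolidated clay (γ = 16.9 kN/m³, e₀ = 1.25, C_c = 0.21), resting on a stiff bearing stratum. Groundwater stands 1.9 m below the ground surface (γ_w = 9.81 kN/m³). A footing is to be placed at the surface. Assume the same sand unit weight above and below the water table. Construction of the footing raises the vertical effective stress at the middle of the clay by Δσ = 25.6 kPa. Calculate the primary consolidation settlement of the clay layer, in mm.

S_c ≈ 54.3 mm

Mid-depth of clay below the ground surface: z = 4 + 4.7/2 = 6.35 m.
Total vertical stress at mid-clay: σ_v = 20.4×4 + 16.9×2.35 = 121.31 kPa.
Pore pressure: u = 9.81×(6.35 − 1.9) = 43.655 kPa.
Initial effective stress: σ'_0 = σ_v − u = 121.31 − 43.655 = 77.655 kPa.
Final effective stress: σ'_f = σ'_0 + Δσ = 77.655 + 25.6 = 103.25 kPa.
Normally consolidated clay, so the full stress increment lies on the virgin compression line:
S_c = C_c·H/(1+e₀)·log₁₀(σ'_f/σ'_0) = 0.21×4.7/(1+1.25)×log₁₀(103.25/77.655)
    = 0.43867 × 0.12372 = 0.05427 m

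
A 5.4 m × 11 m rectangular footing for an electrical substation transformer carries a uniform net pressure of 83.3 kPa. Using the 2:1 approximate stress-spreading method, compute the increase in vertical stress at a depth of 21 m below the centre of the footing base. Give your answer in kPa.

Δσ_z ≈ 5.86 kPa

By the 2:1 method the load spreads at 1 horizontal : 2 vertical, so at depth z the loaded area has grown by z in each plan dimension:
Δσ = qBL/((B+z)(L+z)) = 83.3×5.4×11/((5.4+21)(11+21)) = 5.857 kPa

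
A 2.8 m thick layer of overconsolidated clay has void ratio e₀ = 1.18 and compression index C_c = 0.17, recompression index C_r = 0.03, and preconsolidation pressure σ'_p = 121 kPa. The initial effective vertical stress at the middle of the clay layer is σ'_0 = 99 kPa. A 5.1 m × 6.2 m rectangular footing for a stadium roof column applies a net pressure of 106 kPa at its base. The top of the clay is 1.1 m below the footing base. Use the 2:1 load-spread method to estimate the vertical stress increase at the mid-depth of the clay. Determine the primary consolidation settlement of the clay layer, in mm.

Mid-depth of clay below the footing base: z = 1.1 + 2.8/2 = 2.5 m.
Stress increase at mid-clay by the 2:1 spreading method:
Δσ = qBL/((B+z)(L+z)) = 106×5.1×6.2/((5.1+2.5)(6.2+2.5)) = 50.691 kPa
Final effective stress: σ'_f = 99 + 50.691 = 149.69 kPa.
σ'_f = 149.69 > σ'_p = 121 kPa, so the stress path crosses the preconsolidation pressure — recompression up to σ'_p, then virgin compression beyond:
S_c = H/(1+e₀)·[C_r·log₁₀(σ'_p/σ'_0) + C_c·log₁₀(σ'_f/σ'_p)]
    = 2.8/2.18 × [0.03×log₁₀(121/99) + 0.17×log₁₀(149.69/121)]
    = 1.2844 × [0.0026145 + 0.015709] = 0.02353 m

S_c ≈ 23.5 mm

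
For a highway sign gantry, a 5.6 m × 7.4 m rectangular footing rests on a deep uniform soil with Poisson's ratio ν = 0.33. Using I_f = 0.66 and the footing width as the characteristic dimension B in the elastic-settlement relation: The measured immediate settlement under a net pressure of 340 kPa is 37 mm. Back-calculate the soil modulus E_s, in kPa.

E_s ≈ 30300 kPa

S_e = q·B·(1−ν²)/E_s · I_f  ⇒  E_s = q·B·(1−ν²)·I_f / S_e.
E_s = 340 × 5.6 × 0.8911 × 0.66 / 0.037 = 30260 kPa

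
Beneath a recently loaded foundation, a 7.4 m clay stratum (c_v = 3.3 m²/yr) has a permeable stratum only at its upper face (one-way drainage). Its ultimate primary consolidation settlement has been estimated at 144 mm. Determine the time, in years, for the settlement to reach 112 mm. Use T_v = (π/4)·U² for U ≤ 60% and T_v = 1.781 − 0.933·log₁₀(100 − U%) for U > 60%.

t ≈ 8.7 years

Drainage path length: H_d = H = 7.4 m (single drainage).
U = S(t)/S_ult = 112/144 = 0.7778.
U > 60%: T_v = 1.781 − 0.933·log₁₀(100 − 77.778) = 0.52445.
t = T_v·H_d²/c_v = 0.52445×7.4²/3.3 = 8.703 years.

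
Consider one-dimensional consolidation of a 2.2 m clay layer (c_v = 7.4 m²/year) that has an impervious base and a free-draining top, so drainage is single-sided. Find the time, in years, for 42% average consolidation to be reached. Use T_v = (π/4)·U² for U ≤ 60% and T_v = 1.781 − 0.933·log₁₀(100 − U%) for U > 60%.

Drainage path length: H_d = H = 2.2 m (single drainage).
U ≤ 60%: T_v = (π/4)·U² = (π/4)×0.42² = 0.13854.
t = T_v·H_d²/c_v = 0.13854×2.2²/7.4 = 0.09061 years.

t ≈ 0.0906 years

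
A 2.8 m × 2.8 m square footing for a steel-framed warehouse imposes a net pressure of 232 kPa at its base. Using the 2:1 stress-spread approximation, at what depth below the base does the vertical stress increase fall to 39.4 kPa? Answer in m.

z ≈ 3.99 m

2:1 spreading — at depth z the loaded area has grown by z in each plan dimension:
qB²/(B+z)² = Δσ_z ⇒ z = B(√(q/Δσ_z) − 1) = 2.8×(√(232/39.4) − 1) = 3.994 m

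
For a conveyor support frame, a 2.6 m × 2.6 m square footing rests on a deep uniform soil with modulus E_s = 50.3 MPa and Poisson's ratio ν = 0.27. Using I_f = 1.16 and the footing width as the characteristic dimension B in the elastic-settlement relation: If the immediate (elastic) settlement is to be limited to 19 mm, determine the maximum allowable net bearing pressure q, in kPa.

q ≈ 342 kPa

E_s = 50.3 MPa = 50300 kPa.
S_e = q·B·(1−ν²)/E_s · I_f  ⇒  q = S_e·E_s / (B·(1−ν²)·I_f).
q = 0.019 × 50300 / (2.6 × 0.9271 × 1.16) = 341.8 kPa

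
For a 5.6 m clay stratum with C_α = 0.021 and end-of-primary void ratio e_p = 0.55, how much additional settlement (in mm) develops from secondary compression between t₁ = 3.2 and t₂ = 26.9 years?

Secondary compression: S_s = C_α·H/(1+e_p)·log₁₀(t₂/t₁)
S_s = 0.021×5.6/(1+0.55)×log₁₀(26.9/3.2)
    = 0.07587 × 0.9246 = 0.07015 m

S_s ≈ 70.2 mm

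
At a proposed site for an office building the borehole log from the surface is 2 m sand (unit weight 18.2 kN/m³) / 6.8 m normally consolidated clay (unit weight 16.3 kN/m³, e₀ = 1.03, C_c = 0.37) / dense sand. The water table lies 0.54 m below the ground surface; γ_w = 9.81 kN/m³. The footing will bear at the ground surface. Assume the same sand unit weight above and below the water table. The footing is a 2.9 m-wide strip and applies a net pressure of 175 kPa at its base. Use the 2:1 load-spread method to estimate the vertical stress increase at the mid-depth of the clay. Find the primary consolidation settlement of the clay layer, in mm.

S_c ≈ 468 mm

Mid-depth of clay below the ground surface: z = 2 + 6.8/2 = 5.4 m.
Total vertical stress at mid-clay: σ_v = 18.2×2 + 16.3×3.4 = 91.82 kPa.
Pore pressure: u = 9.81×(5.4 − 0.54) = 47.677 kPa.
Initial effective stress: σ'_0 = σ_v − u = 91.82 − 47.677 = 44.143 kPa.
Stress increase at mid-clay by the 2:1 spreading method:
Δσ = qB/(B+z) = 175×2.9/(2.9+5.4) = 61.145 kPa
Final effective stress: σ'_f = σ'_0 + Δσ = 44.143 + 61.145 = 105.29 kPa.
Normally consolidated clay, so the full stress increment lies on the virgin compression line:
S_c = C_c·H/(1+e₀)·log₁₀(σ'_f/σ'_0) = 0.37×6.8/(1+1.03)×log₁₀(105.29/44.143)
    = 1.2394 × 0.37753 = 0.4679 m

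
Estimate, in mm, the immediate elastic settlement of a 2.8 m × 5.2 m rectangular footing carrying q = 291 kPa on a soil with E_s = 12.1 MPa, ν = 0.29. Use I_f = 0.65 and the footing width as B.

Immediate (elastic) settlement: S_e = q·B·(1−ν²)/E_s · I_f.
E_s = 12.1 MPa = 12100 kPa.
S_e = 291 × 2.8 × (1 − 0.29²) / 12100 × 0.65
    = 291 × 2.8 × 0.9159 / 12100 × 0.65
    = 0.04009 m = 40.09 mm

S_e ≈ 40.1 mm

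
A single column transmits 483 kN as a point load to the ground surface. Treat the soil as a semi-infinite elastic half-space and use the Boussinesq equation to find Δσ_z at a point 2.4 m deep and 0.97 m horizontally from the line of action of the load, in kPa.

Boussinesq vertical stress below a point load on an elastic half-space:
Δσ_z = 3P/(2πz²) · [1 + (r/z)²]^(−5/2)
r/z = 0.97/2.4 = 0.40417; [1+(r/z)²]^(−5/2) = 0.68505.
Δσ_z = 3×483/(2π×2.4²) × 0.68505 = 40.037 × 0.68505 = 27.43 kPa

Δσ_z ≈ 27.4 kPa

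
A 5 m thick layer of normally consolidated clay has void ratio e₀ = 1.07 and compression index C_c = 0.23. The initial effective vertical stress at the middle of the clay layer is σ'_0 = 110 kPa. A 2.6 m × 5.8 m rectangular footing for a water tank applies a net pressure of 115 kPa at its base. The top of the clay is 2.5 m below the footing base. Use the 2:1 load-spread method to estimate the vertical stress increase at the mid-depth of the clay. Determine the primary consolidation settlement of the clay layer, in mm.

S_c ≈ 42.4 mm

Mid-depth of clay below the footing base: z = 2.5 + 5/2 = 5 m.
Stress increase at mid-clay by the 2:1 spreading method:
Δσ = qBL/((B+z)(L+z)) = 115×2.6×5.8/((2.6+5)(5.8+5)) = 21.128 kPa
Final effective stress: σ'_f = σ'_0 + Δσ = 110 + 21.128 = 131.13 kPa.
Normally consolidated clay, so the full stress increment lies on the virgin compression line:
S_c = C_c·H/(1+e₀)·log₁₀(σ'_f/σ'_0) = 0.23×5/(1+1.07)×log₁₀(131.13/110)
    = 0.55556 × 0.076309 = 0.04239 m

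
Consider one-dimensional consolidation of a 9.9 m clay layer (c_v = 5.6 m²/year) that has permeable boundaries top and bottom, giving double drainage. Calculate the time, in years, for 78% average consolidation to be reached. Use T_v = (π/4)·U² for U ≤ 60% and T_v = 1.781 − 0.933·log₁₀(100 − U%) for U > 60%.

Drainage path length: H_d = H/2 = 4.95 m (double drainage).
U > 60%: T_v = 1.781 − 0.933·log₁₀(100 − 78) = 0.52852.
t = T_v·H_d²/c_v = 0.52852×4.95²/5.6 = 2.313 years.

t ≈ 2.31 years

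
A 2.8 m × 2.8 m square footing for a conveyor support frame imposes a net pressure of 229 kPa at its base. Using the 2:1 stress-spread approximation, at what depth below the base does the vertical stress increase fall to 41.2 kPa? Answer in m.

2:1 spreading — at depth z the loaded area has grown by z in each plan dimension:
qB²/(B+z)² = Δσ_z ⇒ z = B(√(q/Δσ_z) − 1) = 2.8×(√(229/41.2) − 1) = 3.801 m

z ≈ 3.8 m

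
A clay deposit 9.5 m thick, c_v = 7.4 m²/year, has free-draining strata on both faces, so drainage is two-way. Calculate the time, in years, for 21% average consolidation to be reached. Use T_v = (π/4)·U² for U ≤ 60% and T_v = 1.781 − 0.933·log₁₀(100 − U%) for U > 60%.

t ≈ 0.106 years

Drainage path length: H_d = H/2 = 4.75 m (double drainage).
U ≤ 60%: T_v = (π/4)·U² = (π/4)×0.21² = 0.034636.
t = T_v·H_d²/c_v = 0.034636×4.75²/7.4 = 0.1056 years.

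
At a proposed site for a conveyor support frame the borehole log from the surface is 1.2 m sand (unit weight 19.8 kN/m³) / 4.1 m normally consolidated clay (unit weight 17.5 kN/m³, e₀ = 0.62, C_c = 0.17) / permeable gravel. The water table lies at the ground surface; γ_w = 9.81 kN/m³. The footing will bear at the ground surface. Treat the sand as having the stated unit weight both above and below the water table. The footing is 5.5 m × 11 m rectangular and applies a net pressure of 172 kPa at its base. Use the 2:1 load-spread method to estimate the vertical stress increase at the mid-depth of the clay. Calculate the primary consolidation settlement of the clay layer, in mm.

Mid-depth of clay below the ground surface: z = 1.2 + 4.1/2 = 3.25 m.
Total vertical stress at mid-clay: σ_v = 19.8×1.2 + 17.5×2.05 = 59.635 kPa.
Pore pressure: u = 9.81×(3.25 − 0) = 31.883 kPa.
Initial effective stress: σ'_0 = σ_v − u = 59.635 − 31.883 = 27.752 kPa.
Stress increase at mid-clay by the 2:1 spreading method:
Δσ = qBL/((B+z)(L+z)) = 172×5.5×11/((5.5+3.25)(11+3.25)) = 83.457 kPa
Final effective stress: σ'_f = σ'_0 + Δσ = 27.752 + 83.457 = 111.21 kPa.
Normally consolidated clay, so the full stress increment lies on the virgin compression line:
S_c = C_c·H/(1+e₀)·log₁₀(σ'_f/σ'_0) = 0.17×4.1/(1+0.62)×log₁₀(111.21/27.752)
    = 0.43025 × 0.60285 = 0.2594 m

S_c ≈ 259 mm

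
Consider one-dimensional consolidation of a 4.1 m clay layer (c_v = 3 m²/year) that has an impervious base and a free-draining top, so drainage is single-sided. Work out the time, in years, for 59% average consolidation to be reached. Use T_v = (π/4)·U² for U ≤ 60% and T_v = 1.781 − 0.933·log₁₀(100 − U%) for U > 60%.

Drainage path length: H_d = H = 4.1 m (single drainage).
U ≤ 60%: T_v = (π/4)·U² = (π/4)×0.59² = 0.2734.
t = T_v·H_d²/c_v = 0.2734×4.1²/3 = 1.532 years.

t ≈ 1.53 years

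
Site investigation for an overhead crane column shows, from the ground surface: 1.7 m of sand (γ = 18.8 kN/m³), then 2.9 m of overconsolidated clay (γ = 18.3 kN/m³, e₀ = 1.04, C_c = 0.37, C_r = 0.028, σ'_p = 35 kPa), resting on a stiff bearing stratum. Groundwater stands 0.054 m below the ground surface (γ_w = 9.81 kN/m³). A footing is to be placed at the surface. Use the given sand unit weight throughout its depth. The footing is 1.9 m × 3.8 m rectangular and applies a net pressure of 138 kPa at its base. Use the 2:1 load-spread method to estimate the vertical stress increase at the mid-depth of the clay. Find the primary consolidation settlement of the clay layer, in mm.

S_c ≈ 113 mm

Mid-depth of clay below the ground surface: z = 1.7 + 2.9/2 = 3.15 m.
Total vertical stress at mid-clay: σ_v = 18.8×1.7 + 18.3×1.45 = 58.495 kPa.
Pore pressure: u = 9.81×(3.15 − 0.054) = 30.372 kPa.
Initial effective stress: σ'_0 = σ_v − u = 58.495 − 30.372 = 28.123 kPa.
Stress increase at mid-clay by the 2:1 spreading method:
Δσ = qBL/((B+z)(L+z)) = 138×1.9×3.8/((1.9+3.15)(3.8+3.15)) = 28.388 kPa
Final effective stress: σ'_f = 28.123 + 28.388 = 56.511 kPa.
σ'_f = 56.511 > σ'_p = 35 kPa, so the stress path crosses the preconsolidation pressure — recompression up to σ'_p, then virgin compression beyond:
S_c = H/(1+e₀)·[C_r·log₁₀(σ'_p/σ'_0) + C_c·log₁₀(σ'_f/σ'_p)]
    = 2.9/2.04 × [0.028×log₁₀(35/28.123) + 0.37×log₁₀(56.511/35)]
    = 1.4216 × [0.0026602 + 0.076984] = 0.1132 m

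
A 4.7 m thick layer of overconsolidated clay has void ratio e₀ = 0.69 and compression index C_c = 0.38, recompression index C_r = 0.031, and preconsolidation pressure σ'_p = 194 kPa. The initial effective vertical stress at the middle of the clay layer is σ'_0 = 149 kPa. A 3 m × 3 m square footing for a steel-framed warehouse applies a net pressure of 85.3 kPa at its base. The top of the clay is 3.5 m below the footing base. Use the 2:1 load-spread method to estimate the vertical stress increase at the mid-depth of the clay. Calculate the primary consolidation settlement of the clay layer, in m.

Mid-depth of clay below the footing base: z = 3.5 + 4.7/2 = 5.85 m.
Stress increase at mid-clay by the 2:1 spreading method:
Δσ = qBL/((B+z)(L+z)) = 85.3×3×3/((3+5.85)(3+5.85)) = 9.8018 kPa
Final effective stress: σ'_f = 149 + 9.8018 = 158.8 kPa.
σ'_f = 158.8 ≤ σ'_p = 194 kPa, so the clay remains overconsolidated and only the recompression index applies:
S_c = C_r·H/(1+e₀)·log₁₀(σ'_f/σ'_0) = 0.031×4.7/1.69×log₁₀(158.8/149)
    = 0.086214 × 0.027664 = 0.002385 m

S_c ≈ 0.00239 m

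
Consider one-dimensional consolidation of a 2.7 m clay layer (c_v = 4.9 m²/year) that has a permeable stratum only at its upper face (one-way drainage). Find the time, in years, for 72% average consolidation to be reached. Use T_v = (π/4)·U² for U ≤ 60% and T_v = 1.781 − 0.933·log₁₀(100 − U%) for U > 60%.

t ≈ 0.641 years

Drainage path length: H_d = H = 2.7 m (single drainage).
U > 60%: T_v = 1.781 − 0.933·log₁₀(100 − 72) = 0.4308.
t = T_v·H_d²/c_v = 0.4308×2.7²/4.9 = 0.6409 years.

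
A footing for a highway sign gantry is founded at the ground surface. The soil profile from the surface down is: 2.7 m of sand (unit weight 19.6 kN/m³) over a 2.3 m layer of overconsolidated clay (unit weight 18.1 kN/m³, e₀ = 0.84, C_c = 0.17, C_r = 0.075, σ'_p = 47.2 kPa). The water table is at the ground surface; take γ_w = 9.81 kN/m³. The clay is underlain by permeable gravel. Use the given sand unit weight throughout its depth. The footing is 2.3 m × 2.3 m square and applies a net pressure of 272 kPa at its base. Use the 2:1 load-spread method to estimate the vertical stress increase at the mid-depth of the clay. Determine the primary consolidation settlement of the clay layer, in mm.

Mid-depth of clay below the ground surface: z = 2.7 + 2.3/2 = 3.85 m.
Total vertical stress at mid-clay: σ_v = 19.6×2.7 + 18.1×1.15 = 73.735 kPa.
Pore pressure: u = 9.81×(3.85 − 0) = 37.769 kPa.
Initial effective stress: σ'_0 = σ_v − u = 73.735 − 37.769 = 35.966 kPa.
Stress increase at mid-clay by the 2:1 spreading method:
Δσ = qBL/((B+z)(L+z)) = 272×2.3×2.3/((2.3+3.85)(2.3+3.85)) = 38.043 kPa
Final effective stress: σ'_f = 35.966 + 38.043 = 74.009 kPa.
σ'_f = 74.009 > σ'_p = 47.2 kPa, so the stress path crosses the preconsolidation pressure — recompression up to σ'_p, then virgin compression beyond:
S_c = H/(1+e₀)·[C_r·log₁₀(σ'_p/σ'_0) + C_c·log₁₀(σ'_f/σ'_p)]
    = 2.3/1.84 × [0.075×log₁₀(47.2/35.966) + 0.17×log₁₀(74.009/47.2)]
    = 1.25 × [0.0088537 + 0.033208] = 0.05258 m

S_c ≈ 52.6 mm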